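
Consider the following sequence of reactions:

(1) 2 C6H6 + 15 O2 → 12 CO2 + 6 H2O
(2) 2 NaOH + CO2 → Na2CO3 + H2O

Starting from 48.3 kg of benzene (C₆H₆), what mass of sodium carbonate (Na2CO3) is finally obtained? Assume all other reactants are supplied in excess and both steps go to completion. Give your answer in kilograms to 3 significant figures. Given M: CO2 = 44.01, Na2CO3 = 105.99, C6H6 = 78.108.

393 kg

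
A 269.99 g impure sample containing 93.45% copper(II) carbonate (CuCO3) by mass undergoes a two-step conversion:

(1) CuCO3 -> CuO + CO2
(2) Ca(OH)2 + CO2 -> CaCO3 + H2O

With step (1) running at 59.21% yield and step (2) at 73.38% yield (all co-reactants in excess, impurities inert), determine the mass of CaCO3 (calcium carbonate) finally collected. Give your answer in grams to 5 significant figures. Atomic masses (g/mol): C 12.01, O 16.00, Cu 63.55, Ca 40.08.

88.800 g

Pure CuCO3 = 269.99 × 0.9345 = 252.306 g.
M(CuCO3) = 63.55 + 12.01 + 3(16.00) = 123.56 g/mol.
M(CaCO3) = 40.08 + 12.01 + 3(16.00) = 100.09 g/mol.
n(CuCO3) = 252.306 / 123.56 = 2.04197 mol.
Step 1 (CuCO3:CO2 = 1:1): theoretical n(CO2) = 2.04197 mol; at 59.21% yield, n(CO2) = 1.20905 mol.
Step 2 (CO2:CaCO3 = 1:1): theoretical n(CaCO3) = 1.20905 mol, so theoretical mass = 1.20905 × 100.09 = 121.014 g.
At 73.38% yield, actual mass of CaCO3 = 121.014 × 0.7338 = 88.7999 g.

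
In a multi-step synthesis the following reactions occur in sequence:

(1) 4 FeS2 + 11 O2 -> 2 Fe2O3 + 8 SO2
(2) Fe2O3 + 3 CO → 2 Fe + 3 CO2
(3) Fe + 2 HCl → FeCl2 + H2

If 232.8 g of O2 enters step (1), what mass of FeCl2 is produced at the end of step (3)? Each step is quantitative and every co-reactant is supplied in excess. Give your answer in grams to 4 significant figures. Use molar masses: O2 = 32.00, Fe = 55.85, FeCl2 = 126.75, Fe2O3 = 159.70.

n(O2) = 232.8 / 32.00 = 7.2750 mol.
Reaction (1): O2→Fe2O3 ratio 11:2 ⇒ n(Fe2O3) = 1.3227 mol.
Reaction (2): Fe2O3→Fe ratio 1:2 ⇒ n(Fe) = 2.6455 mol.
Reaction (3): Fe→FeCl2 ratio 1:1 ⇒ n(FeCl2) = 2.6455 mol.
Mass of FeCl2 = 2.6455 × 126.75 = 335.31 g.

335.3 g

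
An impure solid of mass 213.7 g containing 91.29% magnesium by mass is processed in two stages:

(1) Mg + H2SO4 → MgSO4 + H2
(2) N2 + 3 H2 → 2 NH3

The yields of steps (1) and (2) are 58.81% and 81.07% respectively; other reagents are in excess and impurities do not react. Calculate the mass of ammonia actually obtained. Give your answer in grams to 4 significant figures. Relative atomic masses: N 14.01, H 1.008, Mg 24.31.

Pure Mg = 213.7 × 0.9129 = 195.09 g.
M(Mg) = 24.31 g/mol.
M(NH3) = 14.01 + 3(1.008) = 17.034 g/mol.
n(Mg) = 195.09 / 24.31 = 8.0250 mol.
Step 1 (Mg:H2 = 1:1): theoretical n(H2) = 8.0250 mol; at 58.81% yield, n(H2) = 4.7195 mol.
Step 2 (H2:NH3 = 3:2): theoretical n(NH3) = 3.1463 mol, so theoretical mass = 3.1463 × 17.034 = 53.594 g.
At 81.07% yield, actual mass of NH3 = 53.594 × 0.8107 = 43.449 g.

43.45 g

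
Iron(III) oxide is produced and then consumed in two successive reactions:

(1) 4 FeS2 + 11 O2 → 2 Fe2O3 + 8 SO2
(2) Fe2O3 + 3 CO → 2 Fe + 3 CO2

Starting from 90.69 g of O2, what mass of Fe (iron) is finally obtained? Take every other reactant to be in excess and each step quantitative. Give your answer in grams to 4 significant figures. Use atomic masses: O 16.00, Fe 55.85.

M(O2) = 2(16.00) = 32.00 g/mol.
M(Fe) = 55.85 g/mol.
n(O2) = 90.690 / 32.00 = 2.8341 mol.
Step 1 gives a 11:2 ratio of O2 to Fe2O3, so n(Fe2O3) = 0.51528 mol.
In step 2 the Fe2O3:Fe ratio is 1:2, so n(Fe) = 1.0306 mol.
Mass of Fe = 1.0306 × 55.85 = 57.557 g.

57.56 g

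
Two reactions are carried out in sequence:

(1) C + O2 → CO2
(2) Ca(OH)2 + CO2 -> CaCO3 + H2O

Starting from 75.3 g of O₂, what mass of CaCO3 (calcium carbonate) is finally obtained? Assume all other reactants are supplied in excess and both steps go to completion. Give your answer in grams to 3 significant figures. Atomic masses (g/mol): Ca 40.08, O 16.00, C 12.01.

M(O2) = 2(16.00) = 32.00 g/mol.
M(CaCO3) = 40.08 + 12.01 + 3(16.00) = 100.09 g/mol.
n(O2) = 75.30 / 32.00 = 2.353 mol.
Step 1 gives a 1:1 ratio of O2 to CO2, so n(CO2) = 2.353 mol.
In step 2 the CO2:CaCO3 ratio is 1:1, so n(CaCO3) = 2.353 mol.
Mass of CaCO3 = 2.353 × 100.09 = 235.5 g.

236 g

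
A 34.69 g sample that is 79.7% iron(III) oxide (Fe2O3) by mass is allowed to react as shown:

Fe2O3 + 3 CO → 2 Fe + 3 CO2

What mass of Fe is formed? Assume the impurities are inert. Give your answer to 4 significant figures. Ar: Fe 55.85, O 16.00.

Mass of pure Fe2O3 = 34.69 g × 0.797 = 27.648 g.
M(Fe2O3) = 2(55.85) + 3(16.00) = 159.70 g/mol.
M(Fe) = 55.85 g/mol.
n(Fe2O3) = 27.648 g / 159.70 g/mol = 0.17312 mol.
From the equation the Fe2O3:Fe mole ratio is 1:2, so n(Fe) = 0.17312 × 2/1 = 0.34625 mol.
Mass of Fe = 0.34625 mol × 55.85 g/mol = 19.338 g.

19.34 g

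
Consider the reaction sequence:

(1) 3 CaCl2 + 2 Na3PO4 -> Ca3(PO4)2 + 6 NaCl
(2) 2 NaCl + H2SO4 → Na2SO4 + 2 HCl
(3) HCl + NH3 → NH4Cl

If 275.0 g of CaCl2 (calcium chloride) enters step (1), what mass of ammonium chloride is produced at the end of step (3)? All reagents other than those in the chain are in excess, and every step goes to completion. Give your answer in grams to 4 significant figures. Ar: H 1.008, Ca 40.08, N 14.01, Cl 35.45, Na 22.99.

265.1 g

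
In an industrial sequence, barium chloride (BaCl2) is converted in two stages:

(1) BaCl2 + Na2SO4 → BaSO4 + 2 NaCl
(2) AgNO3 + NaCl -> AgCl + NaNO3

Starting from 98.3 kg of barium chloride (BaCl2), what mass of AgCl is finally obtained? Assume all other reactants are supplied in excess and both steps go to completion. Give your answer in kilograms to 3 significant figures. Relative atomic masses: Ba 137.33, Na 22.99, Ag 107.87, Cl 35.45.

135 kg

M(BaCl2) = 137.33 + 2(35.45) = 208.23 g/mol.
M(AgCl) = 107.87 + 35.45 = 143.32 g/mol.
98.3 kg = 98300 g.
n(BaCl2) = 98300 / 208.23 = 472.1 mol.
Step 1 gives a 1:2 ratio of BaCl2 to NaCl, so n(NaCl) = 944.1 mol.
In step 2 the NaCl:AgCl ratio is 1:1, so n(AgCl) = 944.1 mol.
Mass of AgCl = 944.1 × 143.32 = 135300 g = 135 kg.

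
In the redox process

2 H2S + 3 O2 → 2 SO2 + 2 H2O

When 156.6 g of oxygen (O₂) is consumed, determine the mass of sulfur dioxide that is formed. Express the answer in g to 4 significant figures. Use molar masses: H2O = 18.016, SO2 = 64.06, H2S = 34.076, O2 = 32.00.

209.0 g

n(O2) = 156.60 g / 32.00 g/mol = 4.8937 mol.
From the equation the O2:SO2 mole ratio is 3:2, so n(SO2) = 4.8937 × 2/3 = 3.2625 mol.
Mass of SO2 = 3.2625 mol × 64.06 g/mol = 209.00 g.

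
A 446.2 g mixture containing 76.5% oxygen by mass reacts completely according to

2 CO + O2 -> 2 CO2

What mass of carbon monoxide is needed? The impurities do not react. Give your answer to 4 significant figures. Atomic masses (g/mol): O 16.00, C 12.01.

Mass of pure O2 = 446.2 g × 0.765 = 341.34 g.
M(O2) = 2(16.00) = 32.00 g/mol.
M(CO) = 12.01 + 16.00 = 28.01 g/mol.
n(O2) = 341.34 g / 32.00 g/mol = 10.667 mol.
From the equation the O2:CO mole ratio is 1:2, so n(CO) = 10.667 × 2/1 = 21.334 mol.
Mass of CO = 21.334 mol × 28.01 g/mol = 597.56 g.

597.6 g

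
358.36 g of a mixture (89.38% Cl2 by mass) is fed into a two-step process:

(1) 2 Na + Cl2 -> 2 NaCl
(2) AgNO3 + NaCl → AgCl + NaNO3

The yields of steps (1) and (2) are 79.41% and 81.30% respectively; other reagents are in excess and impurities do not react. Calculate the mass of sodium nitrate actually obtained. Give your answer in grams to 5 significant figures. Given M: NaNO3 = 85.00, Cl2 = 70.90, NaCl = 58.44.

Pure Cl2 = 358.36 × 0.8938 = 320.302 g.
n(Cl2) = 320.302 / 70.90 = 4.51766 mol.
Step 1 (Cl2:NaCl = 1:2): theoretical n(NaCl) = 9.03532 mol; at 79.41% yield, n(NaCl) = 7.17495 mol.
Step 2 (NaCl:NaNO3 = 1:1): theoretical n(NaNO3) = 7.17495 mol, so theoretical mass = 7.17495 × 85.00 = 609.871 g.
At 81.30% yield, actual mass of NaNO3 = 609.871 × 0.8130 = 495.825 g.

495.82 g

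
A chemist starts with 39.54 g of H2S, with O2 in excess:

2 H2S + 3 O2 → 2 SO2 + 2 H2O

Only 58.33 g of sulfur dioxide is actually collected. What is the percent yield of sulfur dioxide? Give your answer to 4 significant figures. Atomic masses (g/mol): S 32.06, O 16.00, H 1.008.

M(H2S) = 2(1.008) + 32.06 = 34.076 g/mol.
M(SO2) = 32.06 + 2(16.00) = 64.06 g/mol.
n(H2S) = 39.540 g / 34.076 g/mol = 1.1603 mol.
From the equation the H2S:SO2 mole ratio is 2:2, so n(SO2) = 1.1603 × 2/2 = 1.1603 mol.
Mass of SO2 = 1.1603 mol × 64.06 g/mol = 74.332 g.
This is the theoretical yield. Percent yield = 58.33 g / 74.332 g × 100% = 78.472%.

78.47 %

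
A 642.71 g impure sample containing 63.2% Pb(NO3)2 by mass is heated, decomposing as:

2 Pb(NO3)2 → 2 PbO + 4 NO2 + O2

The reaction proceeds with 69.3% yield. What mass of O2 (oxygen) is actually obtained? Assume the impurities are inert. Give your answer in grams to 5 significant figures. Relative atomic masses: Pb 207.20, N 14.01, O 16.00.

13.598 g

Pure Pb(NO3)2 available = 642.71 g × 0.632 = 406.193 g.
M(Pb(NO3)2) = 207.20 + 2(14.01) + 6(16.00) = 331.22 g/mol.
M(O2) = 2(16.00) = 32.00 g/mol.
n(Pb(NO3)2) = 406.193 g / 331.22 g/mol = 1.22635 mol.
From the equation the Pb(NO3)2:O2 mole ratio is 2:1, so n(O2) = 1.22635 × 1/2 = 0.613177 mol.
Mass of O2 = 0.613177 mol × 32.00 g/mol = 19.6217 g.
Actual mass collected = 19.6217 g × 0.693 = 13.5978 g.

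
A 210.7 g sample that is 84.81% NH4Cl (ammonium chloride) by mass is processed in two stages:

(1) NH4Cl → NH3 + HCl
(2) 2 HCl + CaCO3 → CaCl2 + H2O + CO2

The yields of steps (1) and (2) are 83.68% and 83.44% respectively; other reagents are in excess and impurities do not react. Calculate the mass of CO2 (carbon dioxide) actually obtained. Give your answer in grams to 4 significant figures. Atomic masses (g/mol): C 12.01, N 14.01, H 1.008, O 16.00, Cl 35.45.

Pure NH4Cl = 210.7 × 0.8481 = 178.69 g.
M(NH4Cl) = 14.01 + 4(1.008) + 35.45 = 53.492 g/mol.
M(CO2) = 12.01 + 2(16.00) = 44.01 g/mol.
n(NH4Cl) = 178.69 / 53.492 = 3.3406 mol.
Step 1 (NH4Cl:HCl = 1:1): theoretical n(HCl) = 3.3406 mol; at 83.68% yield, n(HCl) = 2.7954 mol.
Step 2 (HCl:CO2 = 2:1): theoretical n(CO2) = 1.3977 mol, so theoretical mass = 1.3977 × 44.01 = 61.513 g.
At 83.44% yield, actual mass of CO2 = 61.513 × 0.8344 = 51.326 g.

51.33 g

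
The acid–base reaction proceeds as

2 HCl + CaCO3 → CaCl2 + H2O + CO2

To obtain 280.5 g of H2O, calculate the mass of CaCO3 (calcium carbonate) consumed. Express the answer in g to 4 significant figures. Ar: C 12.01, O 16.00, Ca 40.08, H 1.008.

M(H2O) = 2(1.008) + 16.00 = 18.016 g/mol.
M(CaCO3) = 40.08 + 12.01 + 3(16.00) = 100.09 g/mol.
n(H2O) = 280.50 g / 18.016 g/mol = 15.569 mol.
From the equation the H2O:CaCO3 mole ratio is 1:1, so n(CaCO3) = 15.569 × 1/1 = 15.569 mol.
Mass of CaCO3 = 15.569 mol × 100.09 g/mol = 1558.4 g.

1558 g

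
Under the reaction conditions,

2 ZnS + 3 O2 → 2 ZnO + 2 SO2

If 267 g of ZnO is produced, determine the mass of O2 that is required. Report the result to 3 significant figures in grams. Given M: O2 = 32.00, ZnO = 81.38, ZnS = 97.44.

157 g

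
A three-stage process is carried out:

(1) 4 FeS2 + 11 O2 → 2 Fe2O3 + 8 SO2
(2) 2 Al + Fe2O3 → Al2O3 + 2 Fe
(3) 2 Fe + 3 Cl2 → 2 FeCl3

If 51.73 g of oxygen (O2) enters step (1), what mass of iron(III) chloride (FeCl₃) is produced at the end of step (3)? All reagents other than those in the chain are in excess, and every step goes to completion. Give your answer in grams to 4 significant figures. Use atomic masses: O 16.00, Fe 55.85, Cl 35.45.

M(O2) = 2(16.00) = 32.00 g/mol.
M(FeCl3) = 55.85 + 3(35.45) = 162.20 g/mol.
n(O2) = 51.73 / 32.00 = 1.6166 mol.
Reaction (1): O2→Fe2O3 ratio 11:2 ⇒ n(Fe2O3) = 0.29392 mol.
Reaction (2): Fe2O3→Fe ratio 1:2 ⇒ n(Fe) = 0.58784 mol.
Reaction (3): Fe→FeCl3 ratio 2:2 ⇒ n(FeCl3) = 0.58784 mol.
Mass of FeCl3 = 0.58784 × 162.20 = 95.348 g.

95.35 g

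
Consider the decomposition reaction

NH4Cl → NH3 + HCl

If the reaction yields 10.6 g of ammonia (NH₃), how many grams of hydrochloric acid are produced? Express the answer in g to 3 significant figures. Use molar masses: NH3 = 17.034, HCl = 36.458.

n(NH3) = 10.60 g / 17.034 g/mol = 0.6223 mol.
From the equation the NH3:HCl mole ratio is 1:1, so n(HCl) = 0.6223 × 1/1 = 0.6223 mol.
Mass of HCl = 0.6223 mol × 36.458 g/mol = 22.69 g.

22.7 g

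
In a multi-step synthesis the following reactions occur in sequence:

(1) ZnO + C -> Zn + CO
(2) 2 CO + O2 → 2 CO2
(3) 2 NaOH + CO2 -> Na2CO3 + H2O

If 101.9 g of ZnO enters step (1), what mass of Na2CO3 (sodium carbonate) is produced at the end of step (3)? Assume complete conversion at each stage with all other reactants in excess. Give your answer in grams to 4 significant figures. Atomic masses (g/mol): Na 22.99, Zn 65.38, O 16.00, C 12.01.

132.7 g

M(ZnO) = 65.38 + 16.00 = 81.38 g/mol.
M(Na2CO3) = 2(22.99) + 12.01 + 3(16.00) = 105.99 g/mol.
n(ZnO) = 101.9 / 81.38 = 1.2522 mol.
Reaction (1): ZnO→CO ratio 1:1 ⇒ n(CO) = 1.2522 mol.
Reaction (2): CO→CO2 ratio 2:2 ⇒ n(CO2) = 1.2522 mol.
Reaction (3): CO2→Na2CO3 ratio 1:1 ⇒ n(Na2CO3) = 1.2522 mol.
Mass of Na2CO3 = 1.2522 × 105.99 = 132.72 g.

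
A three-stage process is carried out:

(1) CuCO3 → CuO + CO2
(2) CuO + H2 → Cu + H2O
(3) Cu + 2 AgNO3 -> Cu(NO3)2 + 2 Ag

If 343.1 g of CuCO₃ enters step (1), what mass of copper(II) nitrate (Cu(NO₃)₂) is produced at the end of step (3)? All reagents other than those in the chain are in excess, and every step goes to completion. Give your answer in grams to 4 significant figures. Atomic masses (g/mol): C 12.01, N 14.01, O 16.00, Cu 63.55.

M(CuCO3) = 63.55 + 12.01 + 3(16.00) = 123.56 g/mol.
M(Cu(NO3)2) = 63.55 + 2(14.01) + 6(16.00) = 187.57 g/mol.
n(CuCO3) = 343.1 / 123.56 = 2.7768 mol.
Reaction (1): CuCO3→CuO ratio 1:1 ⇒ n(CuO) = 2.7768 mol.
Reaction (2): CuO→Cu ratio 1:1 ⇒ n(Cu) = 2.7768 mol.
Reaction (3): Cu→Cu(NO3)2 ratio 1:1 ⇒ n(Cu(NO3)2) = 2.7768 mol.
Mass of Cu(NO3)2 = 2.7768 × 187.57 = 520.84 g.

520.8 g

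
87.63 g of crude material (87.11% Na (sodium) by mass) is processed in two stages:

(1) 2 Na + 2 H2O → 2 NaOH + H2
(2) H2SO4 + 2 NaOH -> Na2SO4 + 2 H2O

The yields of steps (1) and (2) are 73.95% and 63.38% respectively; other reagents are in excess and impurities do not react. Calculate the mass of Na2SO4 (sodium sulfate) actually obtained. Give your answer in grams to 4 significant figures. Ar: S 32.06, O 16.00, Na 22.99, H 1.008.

110.5 g

Pure Na = 87.63 × 0.8711 = 76.334 g.
M(Na) = 22.99 g/mol.
M(Na2SO4) = 2(22.99) + 32.06 + 4(16.00) = 142.04 g/mol.
n(Na) = 76.334 / 22.99 = 3.3203 mol.
Step 1 (Na:NaOH = 2:2): theoretical n(NaOH) = 3.3203 mol; at 73.95% yield, n(NaOH) = 2.4554 mol.
Step 2 (NaOH:Na2SO4 = 2:1): theoretical n(Na2SO4) = 1.2277 mol, so theoretical mass = 1.2277 × 142.04 = 174.38 g.
At 63.38% yield, actual mass of Na2SO4 = 174.38 × 0.6338 = 110.52 g.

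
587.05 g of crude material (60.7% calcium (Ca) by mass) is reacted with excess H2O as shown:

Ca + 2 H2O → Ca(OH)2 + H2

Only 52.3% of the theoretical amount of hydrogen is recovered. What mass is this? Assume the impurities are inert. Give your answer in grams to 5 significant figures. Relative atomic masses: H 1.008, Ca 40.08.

Pure Ca available = 587.05 g × 0.607 = 356.339 g.
M(Ca) = 40.08 g/mol.
M(H2) = 2(1.008) = 2.016 g/mol.
n(Ca) = 356.339 g / 40.08 g/mol = 8.89070 mol.
From the equation the Ca:H2 mole ratio is 1:1, so n(H2) = 8.89070 × 1/1 = 8.89070 mol.
Mass of H2 = 8.89070 mol × 2.016 g/mol = 17.9237 g.
Actual mass collected = 17.9237 g × 0.523 = 9.37407 g.

9.3741 g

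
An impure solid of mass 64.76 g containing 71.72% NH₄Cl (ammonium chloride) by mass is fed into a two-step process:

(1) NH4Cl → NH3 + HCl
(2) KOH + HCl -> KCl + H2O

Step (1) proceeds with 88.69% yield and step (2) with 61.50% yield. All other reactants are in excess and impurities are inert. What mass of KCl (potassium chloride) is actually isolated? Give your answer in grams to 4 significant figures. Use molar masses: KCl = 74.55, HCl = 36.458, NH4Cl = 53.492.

35.31 g

Pure NH4Cl = 64.76 × 0.7172 = 46.446 g.
n(NH4Cl) = 46.446 / 53.492 = 0.86828 mol.
Step 1 (NH4Cl:HCl = 1:1): theoretical n(HCl) = 0.86828 mol; at 88.69% yield, n(HCl) = 0.77007 mol.
Step 2 (HCl:KCl = 1:1): theoretical n(KCl) = 0.77007 mol, so theoretical mass = 0.77007 × 74.55 = 57.409 g.
At 61.50% yield, actual mass of KCl = 57.409 × 0.6150 = 35.307 g.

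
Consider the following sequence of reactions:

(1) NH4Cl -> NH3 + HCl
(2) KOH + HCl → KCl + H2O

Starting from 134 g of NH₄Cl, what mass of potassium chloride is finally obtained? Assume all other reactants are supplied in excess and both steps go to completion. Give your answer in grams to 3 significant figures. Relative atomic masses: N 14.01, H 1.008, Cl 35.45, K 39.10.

187 g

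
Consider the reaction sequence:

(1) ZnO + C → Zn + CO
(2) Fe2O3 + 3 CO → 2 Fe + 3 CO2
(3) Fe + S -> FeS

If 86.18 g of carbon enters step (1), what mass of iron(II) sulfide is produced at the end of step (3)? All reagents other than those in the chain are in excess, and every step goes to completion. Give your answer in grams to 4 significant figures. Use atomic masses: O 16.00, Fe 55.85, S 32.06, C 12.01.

420.5 g

M(C) = 12.01 g/mol.
M(FeS) = 55.85 + 32.06 = 87.91 g/mol.
n(C) = 86.18 / 12.01 = 7.1757 mol.
Reaction (1): C→CO ratio 1:1 ⇒ n(CO) = 7.1757 mol.
Reaction (2): CO→Fe ratio 3:2 ⇒ n(Fe) = 4.7838 mol.
Reaction (3): Fe→FeS ratio 1:1 ⇒ n(FeS) = 4.7838 mol.
Mass of FeS = 4.7838 × 87.91 = 420.54 g.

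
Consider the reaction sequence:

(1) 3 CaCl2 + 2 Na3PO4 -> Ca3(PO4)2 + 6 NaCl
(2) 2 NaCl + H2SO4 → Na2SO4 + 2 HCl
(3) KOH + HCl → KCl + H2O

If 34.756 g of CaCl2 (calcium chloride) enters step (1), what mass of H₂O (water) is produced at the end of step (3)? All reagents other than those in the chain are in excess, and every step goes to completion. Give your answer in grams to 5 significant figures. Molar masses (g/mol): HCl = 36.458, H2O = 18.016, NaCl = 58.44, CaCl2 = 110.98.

n(CaCl2) = 34.756 / 110.98 = 0.313174 mol.
Reaction (1): CaCl2→NaCl ratio 3:6 ⇒ n(NaCl) = 0.626347 mol.
Reaction (2): NaCl→HCl ratio 2:2 ⇒ n(HCl) = 0.626347 mol.
Reaction (3): HCl→H2O ratio 1:1 ⇒ n(H2O) = 0.626347 mol.
Mass of H2O = 0.626347 × 18.016 = 11.2843 g.

11.284 g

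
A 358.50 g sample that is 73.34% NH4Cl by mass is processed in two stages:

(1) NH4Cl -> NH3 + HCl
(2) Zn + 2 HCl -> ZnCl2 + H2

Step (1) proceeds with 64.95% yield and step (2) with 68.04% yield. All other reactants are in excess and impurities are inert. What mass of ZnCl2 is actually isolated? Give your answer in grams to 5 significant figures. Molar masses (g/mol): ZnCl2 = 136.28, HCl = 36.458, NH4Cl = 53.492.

Pure NH4Cl = 358.50 × 0.7334 = 262.924 g.
n(NH4Cl) = 262.924 / 53.492 = 4.91520 mol.
Step 1 (NH4Cl:HCl = 1:1): theoretical n(HCl) = 4.91520 mol; at 64.95% yield, n(HCl) = 3.19242 mol.
Step 2 (HCl:ZnCl2 = 2:1): theoretical n(ZnCl2) = 1.59621 mol, so theoretical mass = 1.59621 × 136.28 = 217.532 g.
At 68.04% yield, actual mass of ZnCl2 = 217.532 × 0.6804 = 148.009 g.

148.01 g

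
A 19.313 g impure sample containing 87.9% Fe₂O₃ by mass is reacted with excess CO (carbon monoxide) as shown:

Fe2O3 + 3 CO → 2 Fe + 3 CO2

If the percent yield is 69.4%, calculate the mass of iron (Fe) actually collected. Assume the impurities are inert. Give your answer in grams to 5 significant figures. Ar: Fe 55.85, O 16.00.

Pure Fe2O3 available = 19.313 g × 0.879 = 16.9761 g.
M(Fe2O3) = 2(55.85) + 3(16.00) = 159.70 g/mol.
M(Fe) = 55.85 g/mol.
n(Fe2O3) = 16.9761 g / 159.70 g/mol = 0.106300 mol.
From the equation the Fe2O3:Fe mole ratio is 1:2, so n(Fe) = 0.106300 × 2/1 = 0.212600 mol.
Mass of Fe = 0.212600 mol × 55.85 g/mol = 11.8737 g.
Actual mass collected = 11.8737 g × 0.694 = 8.24036 g.

8.2404 g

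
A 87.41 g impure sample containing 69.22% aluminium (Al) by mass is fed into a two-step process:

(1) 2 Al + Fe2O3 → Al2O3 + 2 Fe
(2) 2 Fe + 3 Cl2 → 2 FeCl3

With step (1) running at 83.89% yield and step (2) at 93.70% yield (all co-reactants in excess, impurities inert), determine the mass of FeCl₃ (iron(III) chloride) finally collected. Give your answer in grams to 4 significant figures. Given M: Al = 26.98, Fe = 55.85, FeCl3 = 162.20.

285.9 g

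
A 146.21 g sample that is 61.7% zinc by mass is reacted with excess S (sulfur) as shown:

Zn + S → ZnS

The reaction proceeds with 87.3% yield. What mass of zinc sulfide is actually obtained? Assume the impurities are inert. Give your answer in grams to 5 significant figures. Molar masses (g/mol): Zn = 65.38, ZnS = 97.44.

Pure Zn available = 146.21 g × 0.617 = 90.2116 g.
n(Zn) = 90.2116 g / 65.38 g/mol = 1.37980 mol.
From the equation the Zn:ZnS mole ratio is 1:1, so n(ZnS) = 1.37980 × 1/1 = 1.37980 mol.
Mass of ZnS = 1.37980 mol × 97.44 g/mol = 134.448 g.
Actual mass collected = 134.448 g × 0.873 = 117.373 g.

117.37 g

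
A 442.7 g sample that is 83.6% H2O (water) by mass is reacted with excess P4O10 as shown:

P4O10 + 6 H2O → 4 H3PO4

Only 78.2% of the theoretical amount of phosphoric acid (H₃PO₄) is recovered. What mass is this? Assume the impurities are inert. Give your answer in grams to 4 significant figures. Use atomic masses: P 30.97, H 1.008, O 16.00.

1049 g

Pure H2O available = 442.7 g × 0.836 = 370.10 g.
M(H2O) = 2(1.008) + 16.00 = 18.016 g/mol.
M(H3PO4) = 3(1.008) + 30.97 + 4(16.00) = 97.994 g/mol.
n(H2O) = 370.10 g / 18.016 g/mol = 20.543 mol.
From the equation the H2O:H3PO4 mole ratio is 6:4, so n(H3PO4) = 20.543 × 4/6 = 13.695 mol.
Mass of H3PO4 = 13.695 mol × 97.994 g/mol = 1342.0 g.
Actual mass collected = 1342.0 g × 0.782 = 1049.5 g.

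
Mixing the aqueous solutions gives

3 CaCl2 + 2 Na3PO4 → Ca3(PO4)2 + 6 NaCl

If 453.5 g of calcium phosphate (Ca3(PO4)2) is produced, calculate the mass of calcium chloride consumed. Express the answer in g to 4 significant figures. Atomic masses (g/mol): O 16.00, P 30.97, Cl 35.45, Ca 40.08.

M(Ca3(PO4)2) = 3(40.08) + 2(30.97) + 8(16.00) = 310.18 g/mol.
M(CaCl2) = 40.08 + 2(35.45) = 110.98 g/mol.
n(Ca3(PO4)2) = 453.50 g / 310.18 g/mol = 1.4621 mol.
From the equation the Ca3(PO4)2:CaCl2 mole ratio is 1:3, so n(CaCl2) = 1.4621 × 3/1 = 4.3862 mol.
Mass of CaCl2 = 4.3862 mol × 110.98 g/mol = 486.78 g.

486.8 g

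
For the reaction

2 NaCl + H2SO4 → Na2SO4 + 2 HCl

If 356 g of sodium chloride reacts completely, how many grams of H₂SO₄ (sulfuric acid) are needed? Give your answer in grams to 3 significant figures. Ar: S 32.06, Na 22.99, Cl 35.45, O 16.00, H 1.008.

M(NaCl) = 22.99 + 35.45 = 58.44 g/mol.
M(H2SO4) = 2(1.008) + 32.06 + 4(16.00) = 98.076 g/mol.
n(NaCl) = 356.0 g / 58.44 g/mol = 6.092 mol.
From the equation the NaCl:H2SO4 mole ratio is 2:1, so n(H2SO4) = 6.092 × 1/2 = 3.046 mol.
Mass of H2SO4 = 3.046 mol × 98.076 g/mol = 298.7 g.

299 g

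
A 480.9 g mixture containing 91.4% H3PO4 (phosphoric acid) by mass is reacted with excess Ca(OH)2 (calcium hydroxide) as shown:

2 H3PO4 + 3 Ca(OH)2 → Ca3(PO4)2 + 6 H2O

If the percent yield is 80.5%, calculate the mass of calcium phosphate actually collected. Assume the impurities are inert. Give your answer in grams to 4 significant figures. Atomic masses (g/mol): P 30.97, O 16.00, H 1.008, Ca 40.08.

Pure H3PO4 available = 480.9 g × 0.914 = 439.54 g.
M(H3PO4) = 3(1.008) + 30.97 + 4(16.00) = 97.994 g/mol.
M(Ca3(PO4)2) = 3(40.08) + 2(30.97) + 8(16.00) = 310.18 g/mol.
n(H3PO4) = 439.54 g / 97.994 g/mol = 4.4854 mol.
From the equation the H3PO4:Ca3(PO4)2 mole ratio is 2:1, so n(Ca3(PO4)2) = 4.4854 × 1/2 = 2.2427 mol.
Mass of Ca3(PO4)2 = 2.2427 mol × 310.18 g/mol = 695.64 g.
Actual mass collected = 695.64 g × 0.805 = 559.99 g.

560.0 g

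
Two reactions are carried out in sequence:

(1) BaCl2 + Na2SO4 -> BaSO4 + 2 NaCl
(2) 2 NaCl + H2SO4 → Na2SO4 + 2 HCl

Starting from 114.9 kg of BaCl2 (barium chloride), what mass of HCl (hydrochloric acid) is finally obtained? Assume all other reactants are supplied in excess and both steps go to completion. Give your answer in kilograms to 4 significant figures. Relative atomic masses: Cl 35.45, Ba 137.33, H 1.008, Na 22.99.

M(BaCl2) = 137.33 + 2(35.45) = 208.23 g/mol.
M(HCl) = 1.008 + 35.45 = 36.458 g/mol.
114.9 kg = 114900 g.
n(BaCl2) = 114900 / 208.23 = 551.79 mol.
Step 1 gives a 1:2 ratio of BaCl2 to NaCl, so n(NaCl) = 1103.6 mol.
In step 2 the NaCl:HCl ratio is 2:2, so n(HCl) = 1103.6 mol.
Mass of HCl = 1103.6 × 36.458 = 40235 g = 40.23 kg.

40.23 kg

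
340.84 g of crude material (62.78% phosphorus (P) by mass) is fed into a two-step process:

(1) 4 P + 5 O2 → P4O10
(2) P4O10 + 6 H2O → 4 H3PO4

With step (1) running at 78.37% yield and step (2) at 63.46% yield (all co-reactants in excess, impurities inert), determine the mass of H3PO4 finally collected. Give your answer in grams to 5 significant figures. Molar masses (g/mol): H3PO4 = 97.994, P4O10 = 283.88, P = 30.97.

336.73 g

Pure P = 340.84 × 0.6278 = 213.979 g.
n(P) = 213.979 / 30.97 = 6.90925 mol.
Step 1 (P:P4O10 = 4:1): theoretical n(P4O10) = 1.72731 mol; at 78.37% yield, n(P4O10) = 1.35369 mol.
Step 2 (P4O10:H3PO4 = 1:4): theoretical n(H3PO4) = 5.41478 mol, so theoretical mass = 5.41478 × 97.994 = 530.616 g.
At 63.46% yield, actual mass of H3PO4 = 530.616 × 0.6346 = 336.729 g.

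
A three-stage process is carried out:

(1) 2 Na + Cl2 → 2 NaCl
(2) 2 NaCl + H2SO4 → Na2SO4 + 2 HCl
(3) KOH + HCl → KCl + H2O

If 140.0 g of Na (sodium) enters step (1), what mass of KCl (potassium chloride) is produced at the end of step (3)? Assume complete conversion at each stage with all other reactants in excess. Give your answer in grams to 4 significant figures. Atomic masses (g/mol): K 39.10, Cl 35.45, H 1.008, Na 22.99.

454.0 g

M(Na) = 22.99 g/mol.
M(KCl) = 39.10 + 35.45 = 74.55 g/mol.
n(Na) = 140.0 / 22.99 = 6.0896 mol.
Reaction (1): Na→NaCl ratio 2:2 ⇒ n(NaCl) = 6.0896 mol.
Reaction (2): NaCl→HCl ratio 2:2 ⇒ n(HCl) = 6.0896 mol.
Reaction (3): HCl→KCl ratio 1:1 ⇒ n(KCl) = 6.0896 mol.
Mass of KCl = 6.0896 × 74.55 = 453.98 g.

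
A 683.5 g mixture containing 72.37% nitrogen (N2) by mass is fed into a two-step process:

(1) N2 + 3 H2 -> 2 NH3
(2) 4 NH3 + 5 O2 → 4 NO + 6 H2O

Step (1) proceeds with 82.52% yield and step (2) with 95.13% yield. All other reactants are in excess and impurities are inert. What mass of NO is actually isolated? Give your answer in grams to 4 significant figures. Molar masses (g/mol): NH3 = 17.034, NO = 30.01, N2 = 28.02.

831.8 g

Pure N2 = 683.5 × 0.7237 = 494.65 g.
n(N2) = 494.65 / 28.02 = 17.653 mol.
Step 1 (N2:NH3 = 1:2): theoretical n(NH3) = 35.307 mol; at 82.52% yield, n(NH3) = 29.135 mol.
Step 2 (NH3:NO = 4:4): theoretical n(NO) = 29.135 mol, so theoretical mass = 29.135 × 30.01 = 874.35 g.
At 95.13% yield, actual mass of NO = 874.35 × 0.9513 = 831.77 g.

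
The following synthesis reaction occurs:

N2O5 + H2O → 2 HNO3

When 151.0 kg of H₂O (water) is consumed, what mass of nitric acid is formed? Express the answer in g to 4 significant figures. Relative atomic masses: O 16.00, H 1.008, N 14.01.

1056000 g

M(H2O) = 2(1.008) + 16.00 = 18.016 g/mol.
M(HNO3) = 1.008 + 14.01 + 3(16.00) = 63.018 g/mol.
Convert: 151.0 kg = 151000 g.
n(H2O) = 151000 g / 18.016 g/mol = 8381.4 mol.
From the equation the H2O:HNO3 mole ratio is 1:2, so n(HNO3) = 8381.4 × 2/1 = 16763 mol.
Mass of HNO3 = 16763 mol × 63.018 g/mol = 1.0564 × 10^6 g.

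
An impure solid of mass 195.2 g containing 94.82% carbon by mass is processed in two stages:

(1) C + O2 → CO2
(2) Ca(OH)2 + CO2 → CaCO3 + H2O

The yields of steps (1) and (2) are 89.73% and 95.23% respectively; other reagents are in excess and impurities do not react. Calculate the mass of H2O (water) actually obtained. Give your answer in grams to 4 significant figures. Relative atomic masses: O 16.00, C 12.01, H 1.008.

237.3 g

Pure C = 195.2 × 0.9482 = 185.09 g.
M(C) = 12.01 g/mol.
M(H2O) = 2(1.008) + 16.00 = 18.016 g/mol.
n(C) = 185.09 / 12.01 = 15.411 mol.
Step 1 (C:CO2 = 1:1): theoretical n(CO2) = 15.411 mol; at 89.73% yield, n(CO2) = 13.828 mol.
Step 2 (CO2:H2O = 1:1): theoretical n(H2O) = 13.828 mol, so theoretical mass = 13.828 × 18.016 = 249.13 g.
At 95.23% yield, actual mass of H2O = 249.13 × 0.9523 = 237.25 g.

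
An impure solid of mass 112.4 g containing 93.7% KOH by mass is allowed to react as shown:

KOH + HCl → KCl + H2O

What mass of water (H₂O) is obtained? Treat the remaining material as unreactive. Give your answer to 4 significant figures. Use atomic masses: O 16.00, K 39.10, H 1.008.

33.82 g

Mass of pure KOH = 112.4 g × 0.937 = 105.32 g.
M(KOH) = 39.10 + 16.00 + 1.008 = 56.108 g/mol.
M(H2O) = 2(1.008) + 16.00 = 18.016 g/mol.
n(KOH) = 105.32 g / 56.108 g/mol = 1.8771 mol.
From the equation the KOH:H2O mole ratio is 1:1, so n(H2O) = 1.8771 × 1/1 = 1.8771 mol.
Mass of H2O = 1.8771 mol × 18.016 g/mol = 33.817 g.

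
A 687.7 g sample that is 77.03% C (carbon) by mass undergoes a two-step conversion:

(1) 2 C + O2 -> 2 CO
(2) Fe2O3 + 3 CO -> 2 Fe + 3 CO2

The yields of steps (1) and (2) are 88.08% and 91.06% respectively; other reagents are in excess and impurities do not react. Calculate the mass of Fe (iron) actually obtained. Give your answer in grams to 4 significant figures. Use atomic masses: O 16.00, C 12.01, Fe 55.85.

1317 g

Pure C = 687.7 × 0.7703 = 529.74 g.
M(C) = 12.01 g/mol.
M(Fe) = 55.85 g/mol.
n(C) = 529.74 / 12.01 = 44.108 mol.
Step 1 (C:CO = 2:2): theoretical n(CO) = 44.108 mol; at 88.08% yield, n(CO) = 38.850 mol.
Step 2 (CO:Fe = 3:2): theoretical n(Fe) = 25.900 mol, so theoretical mass = 25.900 × 55.85 = 1446.5 g.
At 91.06% yield, actual mass of Fe = 1446.5 × 0.9106 = 1317.2 g.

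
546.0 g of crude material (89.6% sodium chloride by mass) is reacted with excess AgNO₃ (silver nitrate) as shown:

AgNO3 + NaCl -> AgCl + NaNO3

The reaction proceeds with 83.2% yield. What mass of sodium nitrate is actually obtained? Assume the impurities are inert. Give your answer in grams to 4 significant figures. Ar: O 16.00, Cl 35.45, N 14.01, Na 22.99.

Pure NaCl available = 546.0 g × 0.896 = 489.22 g.
M(NaCl) = 22.99 + 35.45 = 58.44 g/mol.
M(NaNO3) = 22.99 + 14.01 + 3(16.00) = 85.00 g/mol.
n(NaCl) = 489.22 g / 58.44 g/mol = 8.3713 mol.
From the equation the NaCl:NaNO3 mole ratio is 1:1, so n(NaNO3) = 8.3713 × 1/1 = 8.3713 mol.
Mass of NaNO3 = 8.3713 mol × 85.00 g/mol = 711.56 g.
Actual mass collected = 711.56 g × 0.832 = 592.01 g.

592.0 g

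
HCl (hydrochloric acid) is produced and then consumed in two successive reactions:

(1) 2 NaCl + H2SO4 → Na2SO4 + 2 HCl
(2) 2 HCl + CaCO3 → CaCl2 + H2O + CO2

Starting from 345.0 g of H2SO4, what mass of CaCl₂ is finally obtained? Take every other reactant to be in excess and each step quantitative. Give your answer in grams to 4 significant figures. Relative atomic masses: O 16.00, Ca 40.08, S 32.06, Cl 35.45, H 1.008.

390.4 g

M(H2SO4) = 2(1.008) + 32.06 + 4(16.00) = 98.076 g/mol.
M(CaCl2) = 40.08 + 2(35.45) = 110.98 g/mol.
n(H2SO4) = 345.00 / 98.076 = 3.5177 mol.
Step 1 gives a 1:2 ratio of H2SO4 to HCl, so n(HCl) = 7.0354 mol.
In step 2 the HCl:CaCl2 ratio is 2:1, so n(CaCl2) = 3.5177 mol.
Mass of CaCl2 = 3.5177 × 110.98 = 390.39 g.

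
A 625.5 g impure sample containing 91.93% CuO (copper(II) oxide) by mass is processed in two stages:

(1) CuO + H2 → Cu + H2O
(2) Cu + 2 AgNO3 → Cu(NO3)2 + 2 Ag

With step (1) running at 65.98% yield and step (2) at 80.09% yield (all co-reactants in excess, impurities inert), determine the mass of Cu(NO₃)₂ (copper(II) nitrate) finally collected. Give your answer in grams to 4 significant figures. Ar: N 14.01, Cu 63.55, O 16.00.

716.5 g

Pure CuO = 625.5 × 0.9193 = 575.02 g.
M(CuO) = 63.55 + 16.00 = 79.55 g/mol.
M(Cu(NO3)2) = 63.55 + 2(14.01) + 6(16.00) = 187.57 g/mol.
n(CuO) = 575.02 / 79.55 = 7.2284 mol.
Step 1 (CuO:Cu = 1:1): theoretical n(Cu) = 7.2284 mol; at 65.98% yield, n(Cu) = 4.7693 mol.
Step 2 (Cu:Cu(NO3)2 = 1:1): theoretical n(Cu(NO3)2) = 4.7693 mol, so theoretical mass = 4.7693 × 187.57 = 894.58 g.
At 80.09% yield, actual mass of Cu(NO3)2 = 894.58 × 0.8009 = 716.47 g.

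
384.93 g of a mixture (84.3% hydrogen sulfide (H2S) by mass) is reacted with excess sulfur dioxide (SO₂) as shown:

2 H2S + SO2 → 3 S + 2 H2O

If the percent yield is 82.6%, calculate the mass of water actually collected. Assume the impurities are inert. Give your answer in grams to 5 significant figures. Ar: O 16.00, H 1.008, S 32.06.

Pure H2S available = 384.93 g × 0.843 = 324.496 g.
M(H2S) = 2(1.008) + 32.06 = 34.076 g/mol.
M(H2O) = 2(1.008) + 16.00 = 18.016 g/mol.
n(H2S) = 324.496 g / 34.076 g/mol = 9.52271 mol.
From the equation the H2S:H2O mole ratio is 2:2, so n(H2O) = 9.52271 × 2/2 = 9.52271 mol.
Mass of H2O = 9.52271 mol × 18.016 g/mol = 171.561 g.
Actual mass collected = 171.561 g × 0.826 = 141.710 g.

141.71 g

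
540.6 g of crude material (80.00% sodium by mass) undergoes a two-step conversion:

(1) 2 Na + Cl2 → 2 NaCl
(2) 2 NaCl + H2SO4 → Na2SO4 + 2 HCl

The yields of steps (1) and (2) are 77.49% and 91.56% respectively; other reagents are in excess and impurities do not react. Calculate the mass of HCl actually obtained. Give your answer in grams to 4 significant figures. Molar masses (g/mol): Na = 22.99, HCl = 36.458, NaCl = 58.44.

486.6 g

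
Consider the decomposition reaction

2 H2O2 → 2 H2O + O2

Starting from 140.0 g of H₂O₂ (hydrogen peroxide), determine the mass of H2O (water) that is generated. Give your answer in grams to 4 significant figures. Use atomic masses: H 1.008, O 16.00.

M(H2O2) = 2(1.008) + 2(16.00) = 34.016 g/mol.
M(H2O) = 2(1.008) + 16.00 = 18.016 g/mol.
n(H2O2) = 140.00 g / 34.016 g/mol = 4.1157 mol.
From the equation the H2O2:H2O mole ratio is 2:2, so n(H2O) = 4.1157 × 2/2 = 4.1157 mol.
Mass of H2O = 4.1157 mol × 18.016 g/mol = 74.149 g.

74.15 g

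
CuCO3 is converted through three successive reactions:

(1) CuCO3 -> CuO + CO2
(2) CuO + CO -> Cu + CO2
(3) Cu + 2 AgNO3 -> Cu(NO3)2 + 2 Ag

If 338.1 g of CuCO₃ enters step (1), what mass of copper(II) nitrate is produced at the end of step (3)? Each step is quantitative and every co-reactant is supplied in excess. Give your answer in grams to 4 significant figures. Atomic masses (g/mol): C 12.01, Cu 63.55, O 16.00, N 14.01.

M(CuCO3) = 63.55 + 12.01 + 3(16.00) = 123.56 g/mol.
M(Cu(NO3)2) = 63.55 + 2(14.01) + 6(16.00) = 187.57 g/mol.
n(CuCO3) = 338.1 / 123.56 = 2.7363 mol.
Reaction (1): CuCO3→CuO ratio 1:1 ⇒ n(CuO) = 2.7363 mol.
Reaction (2): CuO→Cu ratio 1:1 ⇒ n(Cu) = 2.7363 mol.
Reaction (3): Cu→Cu(NO3)2 ratio 1:1 ⇒ n(Cu(NO3)2) = 2.7363 mol.
Mass of Cu(NO3)2 = 2.7363 × 187.57 = 513.25 g.

513.3 g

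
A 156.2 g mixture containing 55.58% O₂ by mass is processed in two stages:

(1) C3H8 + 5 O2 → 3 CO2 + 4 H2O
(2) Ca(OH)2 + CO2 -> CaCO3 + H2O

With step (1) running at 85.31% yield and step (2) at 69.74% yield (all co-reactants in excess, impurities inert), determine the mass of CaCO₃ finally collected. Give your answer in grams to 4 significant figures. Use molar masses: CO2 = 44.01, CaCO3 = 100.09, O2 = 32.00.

Pure O2 = 156.2 × 0.5558 = 86.816 g.
n(O2) = 86.816 / 32.00 = 2.7130 mol.
Step 1 (O2:CO2 = 5:3): theoretical n(CO2) = 1.6278 mol; at 85.31% yield, n(CO2) = 1.3887 mol.
Step 2 (CO2:CaCO3 = 1:1): theoretical n(CaCO3) = 1.3887 mol, so theoretical mass = 1.3887 × 100.09 = 138.99 g.
At 69.74% yield, actual mass of CaCO3 = 138.99 × 0.6974 = 96.933 g.

96.93 g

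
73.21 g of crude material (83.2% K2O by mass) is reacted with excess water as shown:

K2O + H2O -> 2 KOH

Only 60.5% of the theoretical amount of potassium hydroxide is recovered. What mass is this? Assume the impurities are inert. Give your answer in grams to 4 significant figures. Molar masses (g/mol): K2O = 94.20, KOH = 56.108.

43.90 g

Pure K2O available = 73.21 g × 0.832 = 60.911 g.
n(K2O) = 60.911 g / 94.20 g/mol = 0.64661 mol.
From the equation the K2O:KOH mole ratio is 1:2, so n(KOH) = 0.64661 × 2/1 = 1.2932 mol.
Mass of KOH = 1.2932 mol × 56.108 g/mol = 72.560 g.
Actual mass collected = 72.560 g × 0.605 = 43.899 g.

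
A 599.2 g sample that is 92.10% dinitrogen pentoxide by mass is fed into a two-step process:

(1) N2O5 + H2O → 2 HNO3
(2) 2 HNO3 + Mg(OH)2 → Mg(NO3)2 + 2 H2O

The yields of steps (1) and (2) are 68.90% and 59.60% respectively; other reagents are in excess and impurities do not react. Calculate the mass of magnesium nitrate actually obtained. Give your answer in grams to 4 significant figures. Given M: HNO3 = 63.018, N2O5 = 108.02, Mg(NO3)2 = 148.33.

311.2 g

Pure N2O5 = 599.2 × 0.9210 = 551.86 g.
n(N2O5) = 551.86 / 108.02 = 5.1089 mol.
Step 1 (N2O5:HNO3 = 1:2): theoretical n(HNO3) = 10.218 mol; at 68.90% yield, n(HNO3) = 7.0401 mol.
Step 2 (HNO3:Mg(NO3)2 = 2:1): theoretical n(Mg(NO3)2) = 3.5200 mol, so theoretical mass = 3.5200 × 148.33 = 522.13 g.
At 59.60% yield, actual mass of Mg(NO3)2 = 522.13 × 0.5960 = 311.19 g.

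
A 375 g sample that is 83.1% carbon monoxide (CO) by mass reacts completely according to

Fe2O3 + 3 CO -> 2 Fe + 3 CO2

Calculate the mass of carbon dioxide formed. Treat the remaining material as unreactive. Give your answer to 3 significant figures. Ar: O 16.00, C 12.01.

Mass of pure CO = 375 g × 0.831 = 311.6 g.
M(CO) = 12.01 + 16.00 = 28.01 g/mol.
M(CO2) = 12.01 + 2(16.00) = 44.01 g/mol.
n(CO) = 311.6 g / 28.01 g/mol = 11.13 mol.
From the equation the CO:CO2 mole ratio is 3:3, so n(CO2) = 11.13 × 3/3 = 11.13 mol.
Mass of CO2 = 11.13 mol × 44.01 g/mol = 489.6 g.

490 g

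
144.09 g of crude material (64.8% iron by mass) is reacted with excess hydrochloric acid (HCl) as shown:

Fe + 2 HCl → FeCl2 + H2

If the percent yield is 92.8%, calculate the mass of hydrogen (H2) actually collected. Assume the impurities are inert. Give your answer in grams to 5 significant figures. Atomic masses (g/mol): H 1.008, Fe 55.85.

3.1277 g

Pure Fe available = 144.09 g × 0.648 = 93.3703 g.
M(Fe) = 55.85 g/mol.
M(H2) = 2(1.008) = 2.016 g/mol.
n(Fe) = 93.3703 g / 55.85 g/mol = 1.67181 mol.
From the equation the Fe:H2 mole ratio is 1:1, so n(H2) = 1.67181 × 1/1 = 1.67181 mol.
Mass of H2 = 1.67181 mol × 2.016 g/mol = 3.37036 g.
Actual mass collected = 3.37036 g × 0.928 = 3.12769 g.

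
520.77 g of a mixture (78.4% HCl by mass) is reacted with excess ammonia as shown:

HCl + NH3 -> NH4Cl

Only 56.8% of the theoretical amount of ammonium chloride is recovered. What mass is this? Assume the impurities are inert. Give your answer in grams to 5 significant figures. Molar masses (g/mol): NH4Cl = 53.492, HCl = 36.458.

Pure HCl available = 520.77 g × 0.784 = 408.284 g.
n(HCl) = 408.284 g / 36.458 g/mol = 11.1987 mol.
From the equation the HCl:NH4Cl mole ratio is 1:1, so n(NH4Cl) = 11.1987 × 1/1 = 11.1987 mol.
Mass of NH4Cl = 11.1987 mol × 53.492 g/mol = 599.043 g.
Actual mass collected = 599.043 g × 0.568 = 340.256 g.

340.26 g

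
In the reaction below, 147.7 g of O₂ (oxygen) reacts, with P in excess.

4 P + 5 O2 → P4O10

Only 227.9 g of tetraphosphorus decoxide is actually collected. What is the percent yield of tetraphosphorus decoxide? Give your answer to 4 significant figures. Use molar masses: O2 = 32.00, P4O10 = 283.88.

n(O2) = 147.70 g / 32.00 g/mol = 4.6156 mol.
From the equation the O2:P4O10 mole ratio is 5:1, so n(P4O10) = 4.6156 × 1/5 = 0.92312 mol.
Mass of P4O10 = 0.92312 mol × 283.88 g/mol = 262.06 g.
This is the theoretical yield. Percent yield = 227.9 g / 262.06 g × 100% = 86.966%.

86.97 %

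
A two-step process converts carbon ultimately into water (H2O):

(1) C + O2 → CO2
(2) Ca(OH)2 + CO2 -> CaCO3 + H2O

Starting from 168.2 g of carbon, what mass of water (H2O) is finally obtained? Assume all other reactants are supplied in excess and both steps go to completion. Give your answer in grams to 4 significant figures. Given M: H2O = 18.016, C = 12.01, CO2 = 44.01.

252.3 g

n(C) = 168.20 / 12.01 = 14.005 mol.
Step 1 gives a 1:1 ratio of C to CO2, so n(CO2) = 14.005 mol.
In step 2 the CO2:H2O ratio is 1:1, so n(H2O) = 14.005 mol.
Mass of H2O = 14.005 × 18.016 = 252.31 g.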